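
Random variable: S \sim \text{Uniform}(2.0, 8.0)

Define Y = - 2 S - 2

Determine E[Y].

For Y = -2S - 2:
E[Y] = -2 * E[S] - 2
E[S] = (2 + 8)/2 = 5
E[Y] = -2 * 5 - 2 = -12

-12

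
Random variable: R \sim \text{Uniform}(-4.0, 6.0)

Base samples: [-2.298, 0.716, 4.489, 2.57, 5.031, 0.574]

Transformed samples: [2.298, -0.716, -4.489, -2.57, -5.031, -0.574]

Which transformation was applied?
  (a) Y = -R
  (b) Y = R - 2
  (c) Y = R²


Checking option (a) Y = -R:
  R = -2.298 -> Y = 2.298 ✓
  R = 0.716 -> Y = -0.716 ✓
  R = 4.489 -> Y = -4.489 ✓
All samples match this transformation.

(a) -R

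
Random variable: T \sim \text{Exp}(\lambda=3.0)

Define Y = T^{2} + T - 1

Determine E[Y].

E[Y] = 1*E[T²] + 1*E[T] - 1
E[T] = 0.33333333
E[T²] = Var(T) + (E[T])² = 0.11111111 + 0.11111111 = 0.22222222
E[Y] = 1*0.22222222 + 1*0.33333333 - 1 = -0.44444444

-0.44444444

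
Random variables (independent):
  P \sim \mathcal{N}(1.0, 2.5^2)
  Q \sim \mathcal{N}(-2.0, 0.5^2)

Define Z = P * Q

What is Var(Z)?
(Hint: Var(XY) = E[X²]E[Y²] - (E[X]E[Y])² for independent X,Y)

Var(XY) = E[X²]E[Y²] - (E[X]E[Y])²
E[P] = 1, Var(P) = 6.25
E[Q] = -2, Var(Q) = 0.25
E[P²] = 6.25 + 1² = 7.25
E[Q²] = 0.25 + (-2)² = 4.25
Var(Z) = 7.25*4.25 - (1*(-2))²
= 30.8125 - 4 = 26.8125

26.8125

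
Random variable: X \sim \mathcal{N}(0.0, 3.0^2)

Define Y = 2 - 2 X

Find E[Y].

For Y = -2X + 2:
E[Y] = -2 * E[X] + 2
E[X] = 0.0 = 0
E[Y] = -2 * 0 + 2 = 2

2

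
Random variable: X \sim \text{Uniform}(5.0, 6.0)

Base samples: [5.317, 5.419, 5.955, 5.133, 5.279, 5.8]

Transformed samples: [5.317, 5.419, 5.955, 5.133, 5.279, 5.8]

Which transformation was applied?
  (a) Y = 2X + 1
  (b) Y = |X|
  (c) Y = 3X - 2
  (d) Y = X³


Checking option (b) Y = |X|:
  X = 5.317 -> Y = 5.317 ✓
  X = 5.419 -> Y = 5.419 ✓
  X = 5.955 -> Y = 5.955 ✓
All samples match this transformation.

(b) |X|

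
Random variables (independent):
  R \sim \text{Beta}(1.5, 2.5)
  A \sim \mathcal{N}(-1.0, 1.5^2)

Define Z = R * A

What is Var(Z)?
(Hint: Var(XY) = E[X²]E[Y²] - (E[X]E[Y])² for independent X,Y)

Var(XY) = E[X²]E[Y²] - (E[X]E[Y])²
E[R] = 0.375, Var(R) = 0.046875
E[A] = -1, Var(A) = 2.25
E[R²] = 0.046875 + 0.375² = 0.1875
E[A²] = 2.25 + (-1)² = 3.25
Var(Z) = 0.1875*3.25 - (0.375*(-1))²
= 0.609375 - 0.140625 = 0.46875

0.46875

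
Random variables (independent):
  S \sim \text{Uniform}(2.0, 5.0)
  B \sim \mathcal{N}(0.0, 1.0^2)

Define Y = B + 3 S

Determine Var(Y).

For independent RVs: Var(aX + bY) = a²Var(X) + b²Var(Y)
Var(S) = 0.75
Var(B) = 1
Var(Y) = 3²*0.75 + 1²*1
= 9*0.75 + 1*1 = 7.75

7.75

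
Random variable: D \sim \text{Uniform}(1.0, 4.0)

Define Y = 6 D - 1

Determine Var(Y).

For Y = aD + b: Var(Y) = a² * Var(D)
Var(D) = (4 - 1)^2/12 = 0.75
Var(Y) = 6² * 0.75 = 36 * 0.75 = 27

27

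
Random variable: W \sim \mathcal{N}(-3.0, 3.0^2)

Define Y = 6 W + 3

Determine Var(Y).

For Y = aW + b: Var(Y) = a² * Var(W)
Var(W) = 3.0^2 = 9
Var(Y) = 6² * 9 = 36 * 9 = 324

324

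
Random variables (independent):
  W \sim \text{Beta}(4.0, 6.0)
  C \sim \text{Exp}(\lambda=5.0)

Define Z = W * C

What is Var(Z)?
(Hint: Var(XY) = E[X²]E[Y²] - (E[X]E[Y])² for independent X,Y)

Var(XY) = E[X²]E[Y²] - (E[X]E[Y])²
E[W] = 0.4, Var(W) = 0.021818182
E[C] = 0.2, Var(C) = 0.04
E[W²] = 0.021818182 + 0.4² = 0.18181818
E[C²] = 0.04 + 0.2² = 0.08
Var(Z) = 0.18181818*0.08 - (0.4*0.2)²
= 0.014545455 - 0.0064 = 0.0081454545

0.0081454545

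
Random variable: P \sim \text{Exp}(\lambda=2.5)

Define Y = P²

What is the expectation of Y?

E[P²] = Var(P) + (E[P])² = 0.16 + 0.16 = 0.32

0.32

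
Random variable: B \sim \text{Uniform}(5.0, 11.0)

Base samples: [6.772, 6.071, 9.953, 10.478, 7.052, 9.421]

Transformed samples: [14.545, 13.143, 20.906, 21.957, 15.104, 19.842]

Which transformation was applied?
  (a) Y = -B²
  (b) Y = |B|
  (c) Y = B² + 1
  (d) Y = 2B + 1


Checking option (d) Y = 2B + 1:
  B = 6.772 -> Y = 14.545 ✓
  B = 6.071 -> Y = 13.143 ✓
  B = 9.953 -> Y = 20.906 ✓
All samples match this transformation.

(d) 2B + 1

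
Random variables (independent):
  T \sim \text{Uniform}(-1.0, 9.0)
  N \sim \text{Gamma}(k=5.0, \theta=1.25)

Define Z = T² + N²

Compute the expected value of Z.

E[Z] = E[T²] + E[N²]
E[T²] = Var(T) + E[T]² = 8.3333333 + 16 = 24.333333
E[N²] = Var(N) + E[N]² = 7.8125 + 39.0625 = 46.875
E[Z] = 24.333333 + 46.875 = 71.208333

71.208333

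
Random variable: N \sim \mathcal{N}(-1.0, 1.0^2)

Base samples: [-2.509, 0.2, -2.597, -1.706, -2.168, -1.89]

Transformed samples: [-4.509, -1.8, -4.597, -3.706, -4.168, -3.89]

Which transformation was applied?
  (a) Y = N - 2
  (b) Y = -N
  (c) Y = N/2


Checking option (a) Y = N - 2:
  N = -2.509 -> Y = -4.509 ✓
  N = 0.2 -> Y = -1.8 ✓
  N = -2.597 -> Y = -4.597 ✓
All samples match this transformation.

(a) N - 2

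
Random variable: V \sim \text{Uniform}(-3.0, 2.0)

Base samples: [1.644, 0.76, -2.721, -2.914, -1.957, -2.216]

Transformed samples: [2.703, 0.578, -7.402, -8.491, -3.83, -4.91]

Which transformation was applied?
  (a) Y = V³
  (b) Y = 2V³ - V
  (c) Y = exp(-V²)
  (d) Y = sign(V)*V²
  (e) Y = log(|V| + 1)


Checking option (d) Y = sign(V)*V²:
  V = 1.644 -> Y = 2.703 ✓
  V = 0.76 -> Y = 0.578 ✓
  V = -2.721 -> Y = -7.402 ✓
All samples match this transformation.

(d) sign(V)*V²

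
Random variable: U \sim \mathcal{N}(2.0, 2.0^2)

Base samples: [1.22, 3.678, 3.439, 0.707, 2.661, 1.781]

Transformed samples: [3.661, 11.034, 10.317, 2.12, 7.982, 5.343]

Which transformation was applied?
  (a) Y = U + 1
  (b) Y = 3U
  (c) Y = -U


Checking option (b) Y = 3U:
  U = 1.22 -> Y = 3.661 ✓
  U = 3.678 -> Y = 11.034 ✓
  U = 3.439 -> Y = 10.317 ✓
All samples match this transformation.

(b) 3U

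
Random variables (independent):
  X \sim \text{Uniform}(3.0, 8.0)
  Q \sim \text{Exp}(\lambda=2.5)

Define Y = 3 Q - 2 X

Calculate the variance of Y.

For independent RVs: Var(aX + bY) = a²Var(X) + b²Var(Y)
Var(X) = 2.0833333
Var(Q) = 0.16
Var(Y) = (-2)²*2.0833333 + 3²*0.16
= 4*2.0833333 + 9*0.16 = 9.7733333

9.7733333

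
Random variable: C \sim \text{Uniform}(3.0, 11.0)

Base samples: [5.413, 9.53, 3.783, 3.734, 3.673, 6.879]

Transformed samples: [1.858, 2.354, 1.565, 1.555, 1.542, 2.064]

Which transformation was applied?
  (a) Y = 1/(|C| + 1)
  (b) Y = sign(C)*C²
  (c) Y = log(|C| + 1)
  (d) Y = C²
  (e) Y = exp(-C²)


Checking option (c) Y = log(|C| + 1):
  C = 5.413 -> Y = 1.858 ✓
  C = 9.53 -> Y = 2.354 ✓
  C = 3.783 -> Y = 1.565 ✓
All samples match this transformation.

(c) log(|C| + 1)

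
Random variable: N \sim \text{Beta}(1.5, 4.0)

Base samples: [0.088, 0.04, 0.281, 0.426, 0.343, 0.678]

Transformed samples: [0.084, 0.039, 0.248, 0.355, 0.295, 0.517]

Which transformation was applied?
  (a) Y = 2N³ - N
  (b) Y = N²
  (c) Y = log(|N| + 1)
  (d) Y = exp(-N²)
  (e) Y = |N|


Checking option (c) Y = log(|N| + 1):
  N = 0.088 -> Y = 0.084 ✓
  N = 0.04 -> Y = 0.039 ✓
  N = 0.281 -> Y = 0.248 ✓
All samples match this transformation.

(c) log(|N| + 1)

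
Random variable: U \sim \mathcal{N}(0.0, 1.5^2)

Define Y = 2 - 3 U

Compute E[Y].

For Y = -3U + 2:
E[Y] = -3 * E[U] + 2
E[U] = 0.0 = 0
E[Y] = -3 * 0 + 2 = 2

2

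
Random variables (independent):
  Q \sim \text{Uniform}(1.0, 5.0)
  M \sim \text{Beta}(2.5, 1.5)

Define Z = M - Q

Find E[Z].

E[Z] = -1*E[Q] + 1*E[M]
E[Q] = 3
E[M] = 0.625
E[Z] = -1*3 + 1*0.625 = -2.375

-2.375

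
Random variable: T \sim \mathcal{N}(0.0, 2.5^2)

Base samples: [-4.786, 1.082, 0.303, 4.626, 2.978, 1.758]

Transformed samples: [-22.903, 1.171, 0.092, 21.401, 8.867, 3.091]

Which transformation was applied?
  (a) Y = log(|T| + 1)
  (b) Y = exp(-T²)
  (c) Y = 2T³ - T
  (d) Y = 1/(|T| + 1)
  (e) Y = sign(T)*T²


Checking option (e) Y = sign(T)*T²:
  T = -4.786 -> Y = -22.903 ✓
  T = 1.082 -> Y = 1.171 ✓
  T = 0.303 -> Y = 0.092 ✓
All samples match this transformation.

(e) sign(T)*T²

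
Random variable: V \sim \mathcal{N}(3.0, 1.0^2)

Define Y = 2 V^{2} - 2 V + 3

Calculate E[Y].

E[Y] = 2*E[V²] - 2*E[V] + 3
E[V] = 3
E[V²] = Var(V) + (E[V])² = 1 + 9 = 10
E[Y] = 2*10 - 2*3 + 3 = 17

17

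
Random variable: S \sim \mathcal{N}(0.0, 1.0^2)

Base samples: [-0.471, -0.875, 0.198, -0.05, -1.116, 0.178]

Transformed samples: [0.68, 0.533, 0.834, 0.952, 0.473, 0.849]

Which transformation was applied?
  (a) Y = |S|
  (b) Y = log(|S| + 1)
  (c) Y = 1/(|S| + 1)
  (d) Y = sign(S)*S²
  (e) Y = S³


Checking option (c) Y = 1/(|S| + 1):
  S = -0.471 -> Y = 0.68 ✓
  S = -0.875 -> Y = 0.533 ✓
  S = 0.198 -> Y = 0.834 ✓
All samples match this transformation.

(c) 1/(|S| + 1)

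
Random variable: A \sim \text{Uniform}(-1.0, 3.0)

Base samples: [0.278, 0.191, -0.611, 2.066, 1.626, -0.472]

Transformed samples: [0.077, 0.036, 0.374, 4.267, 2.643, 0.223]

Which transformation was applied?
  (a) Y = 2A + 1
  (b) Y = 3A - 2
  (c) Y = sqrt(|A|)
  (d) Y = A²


Checking option (d) Y = A²:
  A = 0.278 -> Y = 0.077 ✓
  A = 0.191 -> Y = 0.036 ✓
  A = -0.611 -> Y = 0.374 ✓
All samples match this transformation.

(d) A²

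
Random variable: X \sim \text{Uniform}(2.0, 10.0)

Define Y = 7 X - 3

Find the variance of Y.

For Y = aX + b: Var(Y) = a² * Var(X)
Var(X) = (10 - 2)^2/12 = 5.3333333
Var(Y) = 7² * 5.3333333 = 49 * 5.3333333 = 261.33333

261.33333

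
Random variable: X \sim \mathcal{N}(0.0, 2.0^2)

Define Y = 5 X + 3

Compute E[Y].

For Y = 5X + 3:
E[Y] = 5 * E[X] + 3
E[X] = 0.0 = 0
E[Y] = 5 * 0 + 3 = 3

3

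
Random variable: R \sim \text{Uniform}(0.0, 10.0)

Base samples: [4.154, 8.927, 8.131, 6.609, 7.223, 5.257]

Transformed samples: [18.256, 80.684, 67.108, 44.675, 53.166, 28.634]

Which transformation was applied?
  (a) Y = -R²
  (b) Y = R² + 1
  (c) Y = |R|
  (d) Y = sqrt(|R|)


Checking option (b) Y = R² + 1:
  R = 4.154 -> Y = 18.256 ✓
  R = 8.927 -> Y = 80.684 ✓
  R = 8.131 -> Y = 67.108 ✓
All samples match this transformation.

(b) R² + 1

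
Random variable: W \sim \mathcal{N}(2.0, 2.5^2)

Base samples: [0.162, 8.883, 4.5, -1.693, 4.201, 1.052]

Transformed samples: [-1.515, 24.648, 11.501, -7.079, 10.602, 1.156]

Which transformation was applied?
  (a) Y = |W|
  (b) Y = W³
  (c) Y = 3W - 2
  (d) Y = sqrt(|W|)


Checking option (c) Y = 3W - 2:
  W = 0.162 -> Y = -1.515 ✓
  W = 8.883 -> Y = 24.648 ✓
  W = 4.5 -> Y = 11.501 ✓
All samples match this transformation.

(c) 3W - 2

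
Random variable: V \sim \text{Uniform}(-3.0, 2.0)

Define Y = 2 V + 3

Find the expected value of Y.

For Y = 2V + 3:
E[Y] = 2 * E[V] + 3
E[V] = (-3 + 2)/2 = -0.5
E[Y] = 2 * (-0.5) + 3 = 2

2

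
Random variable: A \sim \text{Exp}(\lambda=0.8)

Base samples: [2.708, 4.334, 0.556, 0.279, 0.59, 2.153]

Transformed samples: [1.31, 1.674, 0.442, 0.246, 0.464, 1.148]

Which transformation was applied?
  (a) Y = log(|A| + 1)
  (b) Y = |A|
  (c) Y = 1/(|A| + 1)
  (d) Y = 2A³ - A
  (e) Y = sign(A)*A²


Checking option (a) Y = log(|A| + 1):
  A = 2.708 -> Y = 1.31 ✓
  A = 4.334 -> Y = 1.674 ✓
  A = 0.556 -> Y = 0.442 ✓
All samples match this transformation.

(a) log(|A| + 1)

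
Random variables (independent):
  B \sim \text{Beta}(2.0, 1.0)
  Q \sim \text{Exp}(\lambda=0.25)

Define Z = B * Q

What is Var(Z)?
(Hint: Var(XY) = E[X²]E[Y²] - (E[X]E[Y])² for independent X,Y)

Var(XY) = E[X²]E[Y²] - (E[X]E[Y])²
E[B] = 0.66666667, Var(B) = 0.055555556
E[Q] = 4, Var(Q) = 16
E[B²] = 0.055555556 + 0.66666667² = 0.5
E[Q²] = 16 + 4² = 32
Var(Z) = 0.5*32 - (0.66666667*4)²
= 16 - 7.1111111 = 8.8888889

8.8888889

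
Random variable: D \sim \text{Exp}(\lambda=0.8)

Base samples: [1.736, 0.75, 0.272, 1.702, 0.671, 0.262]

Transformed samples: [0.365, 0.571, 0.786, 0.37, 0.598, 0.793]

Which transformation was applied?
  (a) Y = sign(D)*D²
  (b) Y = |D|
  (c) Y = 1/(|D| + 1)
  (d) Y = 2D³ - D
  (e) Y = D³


Checking option (c) Y = 1/(|D| + 1):
  D = 1.736 -> Y = 0.365 ✓
  D = 0.75 -> Y = 0.571 ✓
  D = 0.272 -> Y = 0.786 ✓
All samples match this transformation.

(c) 1/(|D| + 1)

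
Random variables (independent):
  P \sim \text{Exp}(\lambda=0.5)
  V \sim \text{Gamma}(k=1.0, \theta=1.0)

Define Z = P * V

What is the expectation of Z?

For independent RVs: E[XY] = E[X]*E[Y]
E[P] = 2
E[V] = 1
E[Z] = 2 * 1 = 2

2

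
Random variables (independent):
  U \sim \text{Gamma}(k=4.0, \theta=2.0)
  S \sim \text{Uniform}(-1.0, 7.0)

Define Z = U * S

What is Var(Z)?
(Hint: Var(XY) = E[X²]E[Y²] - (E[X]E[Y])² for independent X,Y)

Var(XY) = E[X²]E[Y²] - (E[X]E[Y])²
E[U] = 8, Var(U) = 16
E[S] = 3, Var(S) = 5.3333333
E[U²] = 16 + 8² = 80
E[S²] = 5.3333333 + 3² = 14.333333
Var(Z) = 80*14.333333 - (8*3)²
= 1146.6667 - 576 = 570.66667

570.66667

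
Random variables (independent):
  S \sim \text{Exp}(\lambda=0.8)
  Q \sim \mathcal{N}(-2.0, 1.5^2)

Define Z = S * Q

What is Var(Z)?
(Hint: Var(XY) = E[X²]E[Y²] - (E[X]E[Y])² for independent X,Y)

Var(XY) = E[X²]E[Y²] - (E[X]E[Y])²
E[S] = 1.25, Var(S) = 1.5625
E[Q] = -2, Var(Q) = 2.25
E[S²] = 1.5625 + 1.25² = 3.125
E[Q²] = 2.25 + (-2)² = 6.25
Var(Z) = 3.125*6.25 - (1.25*(-2))²
= 19.53125 - 6.25 = 13.28125

13.28125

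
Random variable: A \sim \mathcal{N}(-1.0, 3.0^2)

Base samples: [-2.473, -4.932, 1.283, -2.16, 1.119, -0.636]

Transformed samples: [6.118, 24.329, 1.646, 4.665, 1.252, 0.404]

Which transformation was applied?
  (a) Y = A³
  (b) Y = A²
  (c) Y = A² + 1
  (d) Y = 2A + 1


Checking option (b) Y = A²:
  A = -2.473 -> Y = 6.118 ✓
  A = -4.932 -> Y = 24.329 ✓
  A = 1.283 -> Y = 1.646 ✓
All samples match this transformation.

(b) A²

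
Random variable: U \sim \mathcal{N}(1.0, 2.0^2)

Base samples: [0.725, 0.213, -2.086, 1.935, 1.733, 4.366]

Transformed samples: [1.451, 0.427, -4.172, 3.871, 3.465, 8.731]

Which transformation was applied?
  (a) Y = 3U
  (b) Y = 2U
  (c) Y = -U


Checking option (b) Y = 2U:
  U = 0.725 -> Y = 1.451 ✓
  U = 0.213 -> Y = 0.427 ✓
  U = -2.086 -> Y = -4.172 ✓
All samples match this transformation.

(b) 2U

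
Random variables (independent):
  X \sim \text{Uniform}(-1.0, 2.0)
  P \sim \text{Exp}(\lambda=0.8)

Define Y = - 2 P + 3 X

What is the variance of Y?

For independent RVs: Var(aX + bY) = a²Var(X) + b²Var(Y)
Var(X) = 0.75
Var(P) = 1.5625
Var(Y) = 3²*0.75 + (-2)²*1.5625
= 9*0.75 + 4*1.5625 = 13

13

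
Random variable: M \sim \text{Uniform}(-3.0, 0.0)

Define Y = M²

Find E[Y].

Using E[X²] = Var(X) + (E[X])²:
E[M] = -1.5
Var(M) = (0 + 3)^2/12 = 0.75
E[M²] = 0.75 + (-1.5)² = 0.75 + 2.25 = 3

3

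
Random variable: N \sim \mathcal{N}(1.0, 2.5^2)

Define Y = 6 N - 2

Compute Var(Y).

For Y = aN + b: Var(Y) = a² * Var(N)
Var(N) = 2.5^2 = 6.25
Var(Y) = 6² * 6.25 = 36 * 6.25 = 225

225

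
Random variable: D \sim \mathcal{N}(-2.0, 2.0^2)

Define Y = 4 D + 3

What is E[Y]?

For Y = 4D + 3:
E[Y] = 4 * E[D] + 3
E[D] = -2.0 = -2
E[Y] = 4 * (-2) + 3 = -5

-5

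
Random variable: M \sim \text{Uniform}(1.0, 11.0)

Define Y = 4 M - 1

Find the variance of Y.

For Y = aM + b: Var(Y) = a² * Var(M)
Var(M) = (11 - 1)^2/12 = 8.3333333
Var(Y) = 4² * 8.3333333 = 16 * 8.3333333 = 133.33333

133.33333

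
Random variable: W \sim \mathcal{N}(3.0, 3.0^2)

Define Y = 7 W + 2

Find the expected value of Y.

For Y = 7W + 2:
E[Y] = 7 * E[W] + 2
E[W] = 3.0 = 3
E[Y] = 7 * 3 + 2 = 23

23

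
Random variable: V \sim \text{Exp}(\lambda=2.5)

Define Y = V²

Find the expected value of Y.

Using E[X²] = Var(X) + (E[X])²:
E[V] = 0.4
Var(V) = 1/2.5^2 = 0.16
E[V²] = 0.16 + 0.4² = 0.16 + 0.16 = 0.32

0.32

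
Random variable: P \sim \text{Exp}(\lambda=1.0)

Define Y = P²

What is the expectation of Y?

Using E[X²] = Var(X) + (E[X])²:
E[P] = 1
Var(P) = 1/1.0^2 = 1
E[P²] = 1 + 1² = 1 + 1 = 2

2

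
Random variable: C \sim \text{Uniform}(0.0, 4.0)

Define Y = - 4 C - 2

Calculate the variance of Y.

For Y = aC + b: Var(Y) = a² * Var(C)
Var(C) = (4 - 0)^2/12 = 1.3333333
Var(Y) = (-4)² * 1.3333333 = 16 * 1.3333333 = 21.333333

21.333333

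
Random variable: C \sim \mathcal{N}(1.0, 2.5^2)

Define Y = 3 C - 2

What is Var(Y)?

For Y = aC + b: Var(Y) = a² * Var(C)
Var(C) = 2.5^2 = 6.25
Var(Y) = 3² * 6.25 = 9 * 6.25 = 56.25

56.25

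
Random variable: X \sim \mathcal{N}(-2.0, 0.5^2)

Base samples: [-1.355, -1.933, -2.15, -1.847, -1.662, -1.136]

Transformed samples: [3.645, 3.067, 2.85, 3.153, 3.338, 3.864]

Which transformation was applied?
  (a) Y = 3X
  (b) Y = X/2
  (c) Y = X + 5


Checking option (c) Y = X + 5:
  X = -1.355 -> Y = 3.645 ✓
  X = -1.933 -> Y = 3.067 ✓
  X = -2.15 -> Y = 2.85 ✓
All samples match this transformation.

(c) X + 5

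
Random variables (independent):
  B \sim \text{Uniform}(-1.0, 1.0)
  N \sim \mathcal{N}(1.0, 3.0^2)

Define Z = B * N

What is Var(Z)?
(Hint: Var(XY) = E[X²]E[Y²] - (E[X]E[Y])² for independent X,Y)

Var(XY) = E[X²]E[Y²] - (E[X]E[Y])²
E[B] = 0, Var(B) = 0.33333333
E[N] = 1, Var(N) = 9
E[B²] = 0.33333333 + 0² = 0.33333333
E[N²] = 9 + 1² = 10
Var(Z) = 0.33333333*10 - (0*1)²
= 3.3333333 - 0 = 3.3333333

3.3333333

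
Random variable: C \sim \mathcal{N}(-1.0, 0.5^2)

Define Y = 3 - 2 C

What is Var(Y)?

For Y = aC + b: Var(Y) = a² * Var(C)
Var(C) = 0.5^2 = 0.25
Var(Y) = (-2)² * 0.25 = 4 * 0.25 = 1

1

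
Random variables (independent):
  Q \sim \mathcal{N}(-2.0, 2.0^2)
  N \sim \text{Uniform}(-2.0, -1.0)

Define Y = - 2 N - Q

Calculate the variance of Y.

For independent RVs: Var(aX + bY) = a²Var(X) + b²Var(Y)
Var(Q) = 4
Var(N) = 0.083333333
Var(Y) = (-1)²*4 + (-2)²*0.083333333
= 1*4 + 4*0.083333333 = 4.3333333

4.3333333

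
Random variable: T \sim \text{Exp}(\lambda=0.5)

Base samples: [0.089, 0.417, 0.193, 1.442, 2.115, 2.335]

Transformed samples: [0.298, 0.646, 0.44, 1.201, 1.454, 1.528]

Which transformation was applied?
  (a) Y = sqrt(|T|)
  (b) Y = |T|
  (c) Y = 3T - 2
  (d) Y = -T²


Checking option (a) Y = sqrt(|T|):
  T = 0.089 -> Y = 0.298 ✓
  T = 0.417 -> Y = 0.646 ✓
  T = 0.193 -> Y = 0.44 ✓
All samples match this transformation.

(a) sqrt(|T|)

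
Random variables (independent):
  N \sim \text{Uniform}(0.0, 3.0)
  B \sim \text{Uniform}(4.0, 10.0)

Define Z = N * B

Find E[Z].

For independent RVs: E[XY] = E[X]*E[Y]
E[N] = 1.5
E[B] = 7
E[Z] = 1.5 * 7 = 10.5

10.5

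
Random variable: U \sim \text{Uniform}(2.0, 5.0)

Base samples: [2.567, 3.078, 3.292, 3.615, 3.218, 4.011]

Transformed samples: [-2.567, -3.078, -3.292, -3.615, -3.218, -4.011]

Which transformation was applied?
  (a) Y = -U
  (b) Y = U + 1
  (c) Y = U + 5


Checking option (a) Y = -U:
  U = 2.567 -> Y = -2.567 ✓
  U = 3.078 -> Y = -3.078 ✓
  U = 3.292 -> Y = -3.292 ✓
All samples match this transformation.

(a) -U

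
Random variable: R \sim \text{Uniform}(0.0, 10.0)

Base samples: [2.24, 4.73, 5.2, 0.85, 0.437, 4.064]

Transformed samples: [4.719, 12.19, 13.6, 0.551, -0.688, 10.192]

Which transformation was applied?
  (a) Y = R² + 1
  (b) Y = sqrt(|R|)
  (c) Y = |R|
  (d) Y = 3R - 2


Checking option (d) Y = 3R - 2:
  R = 2.24 -> Y = 4.719 ✓
  R = 4.73 -> Y = 12.19 ✓
  R = 5.2 -> Y = 13.6 ✓
All samples match this transformation.

(d) 3R - 2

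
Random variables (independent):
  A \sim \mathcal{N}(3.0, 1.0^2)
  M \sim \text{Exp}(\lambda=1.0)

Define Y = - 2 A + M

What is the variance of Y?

For independent RVs: Var(aX + bY) = a²Var(X) + b²Var(Y)
Var(A) = 1
Var(M) = 1
Var(Y) = (-2)²*1 + 1²*1
= 4*1 + 1*1 = 5

5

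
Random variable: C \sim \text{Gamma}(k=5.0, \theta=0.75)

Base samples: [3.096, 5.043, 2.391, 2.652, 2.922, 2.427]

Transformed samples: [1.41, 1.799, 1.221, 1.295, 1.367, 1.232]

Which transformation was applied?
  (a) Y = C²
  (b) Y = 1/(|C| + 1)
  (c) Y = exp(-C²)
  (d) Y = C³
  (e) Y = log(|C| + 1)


Checking option (e) Y = log(|C| + 1):
  C = 3.096 -> Y = 1.41 ✓
  C = 5.043 -> Y = 1.799 ✓
  C = 2.391 -> Y = 1.221 ✓
All samples match this transformation.

(e) log(|C| + 1)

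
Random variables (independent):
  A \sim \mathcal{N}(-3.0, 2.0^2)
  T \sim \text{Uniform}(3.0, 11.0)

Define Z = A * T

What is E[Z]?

For independent RVs: E[XY] = E[X]*E[Y]
E[A] = -3
E[T] = 7
E[Z] = -3 * 7 = -21

-21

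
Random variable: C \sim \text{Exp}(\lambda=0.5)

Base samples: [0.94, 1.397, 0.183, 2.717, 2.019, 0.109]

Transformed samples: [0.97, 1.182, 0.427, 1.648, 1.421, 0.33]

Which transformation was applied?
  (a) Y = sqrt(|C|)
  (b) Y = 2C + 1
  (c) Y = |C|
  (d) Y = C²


Checking option (a) Y = sqrt(|C|):
  C = 0.94 -> Y = 0.97 ✓
  C = 1.397 -> Y = 1.182 ✓
  C = 0.183 -> Y = 0.427 ✓
All samples match this transformation.

(a) sqrt(|C|)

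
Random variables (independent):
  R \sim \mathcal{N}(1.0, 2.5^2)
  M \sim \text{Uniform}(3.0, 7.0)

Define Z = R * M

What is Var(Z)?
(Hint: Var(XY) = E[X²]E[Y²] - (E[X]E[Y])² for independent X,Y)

Var(XY) = E[X²]E[Y²] - (E[X]E[Y])²
E[R] = 1, Var(R) = 6.25
E[M] = 5, Var(M) = 1.3333333
E[R²] = 6.25 + 1² = 7.25
E[M²] = 1.3333333 + 5² = 26.333333
Var(Z) = 7.25*26.333333 - (1*5)²
= 190.91667 - 25 = 165.91667

165.91667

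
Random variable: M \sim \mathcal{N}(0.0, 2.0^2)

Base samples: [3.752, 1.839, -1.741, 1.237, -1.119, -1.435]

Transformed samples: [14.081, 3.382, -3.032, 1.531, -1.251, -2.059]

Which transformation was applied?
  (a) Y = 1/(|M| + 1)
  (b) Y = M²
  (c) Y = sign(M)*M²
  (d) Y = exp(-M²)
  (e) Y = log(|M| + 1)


Checking option (c) Y = sign(M)*M²:
  M = 3.752 -> Y = 14.081 ✓
  M = 1.839 -> Y = 3.382 ✓
  M = -1.741 -> Y = -3.032 ✓
All samples match this transformation.

(c) sign(M)*M²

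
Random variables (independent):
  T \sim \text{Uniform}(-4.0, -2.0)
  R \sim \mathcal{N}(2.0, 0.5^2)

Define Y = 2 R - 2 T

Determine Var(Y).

For independent RVs: Var(aX + bY) = a²Var(X) + b²Var(Y)
Var(T) = 0.33333333
Var(R) = 0.25
Var(Y) = (-2)²*0.33333333 + 2²*0.25
= 4*0.33333333 + 4*0.25 = 2.3333333

2.3333333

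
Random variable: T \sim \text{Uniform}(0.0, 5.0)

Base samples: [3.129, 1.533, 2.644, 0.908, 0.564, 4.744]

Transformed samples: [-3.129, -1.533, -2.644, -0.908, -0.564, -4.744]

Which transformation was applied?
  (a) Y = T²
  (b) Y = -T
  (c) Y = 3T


Checking option (b) Y = -T:
  T = 3.129 -> Y = -3.129 ✓
  T = 1.533 -> Y = -1.533 ✓
  T = 2.644 -> Y = -2.644 ✓
All samples match this transformation.

(b) -T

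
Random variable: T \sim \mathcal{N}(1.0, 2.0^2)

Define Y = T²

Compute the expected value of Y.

E[T²] = Var(T) + (E[T])² = 4 + 1 = 5

5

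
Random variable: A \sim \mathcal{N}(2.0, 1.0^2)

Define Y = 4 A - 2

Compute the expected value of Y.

For Y = 4A - 2:
E[Y] = 4 * E[A] - 2
E[A] = 2.0 = 2
E[Y] = 4 * 2 - 2 = 6

6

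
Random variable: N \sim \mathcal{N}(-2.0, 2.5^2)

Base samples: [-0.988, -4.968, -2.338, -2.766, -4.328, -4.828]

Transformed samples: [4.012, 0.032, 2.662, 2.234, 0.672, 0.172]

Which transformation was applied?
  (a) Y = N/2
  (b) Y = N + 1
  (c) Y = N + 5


Checking option (c) Y = N + 5:
  N = -0.988 -> Y = 4.012 ✓
  N = -4.968 -> Y = 0.032 ✓
  N = -2.338 -> Y = 2.662 ✓
All samples match this transformation.

(c) N + 5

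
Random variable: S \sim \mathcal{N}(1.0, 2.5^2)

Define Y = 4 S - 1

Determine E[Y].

For Y = 4S - 1:
E[Y] = 4 * E[S] - 1
E[S] = 1.0 = 1
E[Y] = 4 * 1 - 1 = 3

3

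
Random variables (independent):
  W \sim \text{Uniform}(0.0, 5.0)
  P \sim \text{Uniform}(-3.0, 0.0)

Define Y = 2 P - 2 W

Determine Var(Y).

For independent RVs: Var(aX + bY) = a²Var(X) + b²Var(Y)
Var(W) = 2.0833333
Var(P) = 0.75
Var(Y) = (-2)²*2.0833333 + 2²*0.75
= 4*2.0833333 + 4*0.75 = 11.333333

11.333333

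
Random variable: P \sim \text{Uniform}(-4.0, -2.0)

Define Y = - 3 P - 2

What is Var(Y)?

For Y = aP + b: Var(Y) = a² * Var(P)
Var(P) = (-2 + 4)^2/12 = 0.33333333
Var(Y) = (-3)² * 0.33333333 = 9 * 0.33333333 = 3

3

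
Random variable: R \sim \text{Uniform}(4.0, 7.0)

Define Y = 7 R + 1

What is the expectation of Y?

For Y = 7R + 1:
E[Y] = 7 * E[R] + 1
E[R] = (4 + 7)/2 = 5.5
E[Y] = 7 * 5.5 + 1 = 39.5

39.5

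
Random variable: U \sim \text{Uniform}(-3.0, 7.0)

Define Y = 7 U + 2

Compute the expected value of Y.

For Y = 7U + 2:
E[Y] = 7 * E[U] + 2
E[U] = (-3 + 7)/2 = 2
E[Y] = 7 * 2 + 2 = 16

16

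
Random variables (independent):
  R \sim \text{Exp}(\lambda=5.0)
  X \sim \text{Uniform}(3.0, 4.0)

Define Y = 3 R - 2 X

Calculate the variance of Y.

For independent RVs: Var(aX + bY) = a²Var(X) + b²Var(Y)
Var(R) = 0.04
Var(X) = 0.083333333
Var(Y) = 3²*0.04 + (-2)²*0.083333333
= 9*0.04 + 4*0.083333333 = 0.69333333

0.69333333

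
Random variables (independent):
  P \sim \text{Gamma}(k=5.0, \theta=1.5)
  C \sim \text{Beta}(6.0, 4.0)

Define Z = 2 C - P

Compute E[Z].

E[Z] = -1*E[P] + 2*E[C]
E[P] = 7.5
E[C] = 0.6
E[Z] = -1*7.5 + 2*0.6 = -6.3

-6.3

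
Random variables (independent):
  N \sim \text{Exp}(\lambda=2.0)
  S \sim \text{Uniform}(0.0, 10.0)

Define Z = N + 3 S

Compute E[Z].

E[Z] = 1*E[N] + 3*E[S]
E[N] = 0.5
E[S] = 5
E[Z] = 1*0.5 + 3*5 = 15.5

15.5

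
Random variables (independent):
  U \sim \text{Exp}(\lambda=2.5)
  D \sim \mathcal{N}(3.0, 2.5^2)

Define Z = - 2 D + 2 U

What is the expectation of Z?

E[Z] = 2*E[U] - 2*E[D]
E[U] = 0.4
E[D] = 3
E[Z] = 2*0.4 - 2*3 = -5.2

-5.2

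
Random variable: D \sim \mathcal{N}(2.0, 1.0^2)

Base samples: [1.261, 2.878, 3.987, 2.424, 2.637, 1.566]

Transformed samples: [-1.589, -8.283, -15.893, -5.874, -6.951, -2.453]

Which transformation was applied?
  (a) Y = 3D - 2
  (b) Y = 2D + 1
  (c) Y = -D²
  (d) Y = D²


Checking option (c) Y = -D²:
  D = 1.261 -> Y = -1.589 ✓
  D = 2.878 -> Y = -8.283 ✓
  D = 3.987 -> Y = -15.893 ✓
All samples match this transformation.

(c) -D²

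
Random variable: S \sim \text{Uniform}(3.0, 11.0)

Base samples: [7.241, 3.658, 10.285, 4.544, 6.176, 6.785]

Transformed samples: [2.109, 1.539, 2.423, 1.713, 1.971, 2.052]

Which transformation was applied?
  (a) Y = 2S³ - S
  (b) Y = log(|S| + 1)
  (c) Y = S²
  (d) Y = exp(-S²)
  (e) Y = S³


Checking option (b) Y = log(|S| + 1):
  S = 7.241 -> Y = 2.109 ✓
  S = 3.658 -> Y = 1.539 ✓
  S = 10.285 -> Y = 2.423 ✓
All samples match this transformation.

(b) log(|S| + 1)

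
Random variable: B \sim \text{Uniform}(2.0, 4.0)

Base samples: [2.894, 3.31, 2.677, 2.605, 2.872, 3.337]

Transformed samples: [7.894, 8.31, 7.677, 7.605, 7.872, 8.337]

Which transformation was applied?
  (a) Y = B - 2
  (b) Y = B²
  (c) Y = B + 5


Checking option (c) Y = B + 5:
  B = 2.894 -> Y = 7.894 ✓
  B = 3.31 -> Y = 8.31 ✓
  B = 2.677 -> Y = 7.677 ✓
All samples match this transformation.

(c) B + 5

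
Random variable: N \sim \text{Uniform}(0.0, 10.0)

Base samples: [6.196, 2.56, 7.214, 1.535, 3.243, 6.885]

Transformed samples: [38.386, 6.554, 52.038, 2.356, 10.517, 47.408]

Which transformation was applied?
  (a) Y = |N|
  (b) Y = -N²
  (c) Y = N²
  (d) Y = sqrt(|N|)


Checking option (c) Y = N²:
  N = 6.196 -> Y = 38.386 ✓
  N = 2.56 -> Y = 6.554 ✓
  N = 7.214 -> Y = 52.038 ✓
All samples match this transformation.

(c) N²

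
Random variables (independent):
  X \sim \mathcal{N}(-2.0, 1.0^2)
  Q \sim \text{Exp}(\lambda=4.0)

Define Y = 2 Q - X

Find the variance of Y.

For independent RVs: Var(aX + bY) = a²Var(X) + b²Var(Y)
Var(X) = 1
Var(Q) = 0.0625
Var(Y) = (-1)²*1 + 2²*0.0625
= 1*1 + 4*0.0625 = 1.25

1.25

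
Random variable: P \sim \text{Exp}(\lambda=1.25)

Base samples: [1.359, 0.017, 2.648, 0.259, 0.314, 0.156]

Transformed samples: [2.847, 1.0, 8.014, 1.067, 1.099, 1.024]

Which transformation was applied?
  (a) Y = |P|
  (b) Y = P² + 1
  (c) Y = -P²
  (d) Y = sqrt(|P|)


Checking option (b) Y = P² + 1:
  P = 1.359 -> Y = 2.847 ✓
  P = 0.017 -> Y = 1.0 ✓
  P = 2.648 -> Y = 8.014 ✓
All samples match this transformation.

(b) P² + 1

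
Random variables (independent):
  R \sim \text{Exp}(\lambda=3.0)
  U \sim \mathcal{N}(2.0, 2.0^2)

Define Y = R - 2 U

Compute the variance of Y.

For independent RVs: Var(aX + bY) = a²Var(X) + b²Var(Y)
Var(R) = 0.11111111
Var(U) = 4
Var(Y) = 1²*0.11111111 + (-2)²*4
= 1*0.11111111 + 4*4 = 16.111111

16.111111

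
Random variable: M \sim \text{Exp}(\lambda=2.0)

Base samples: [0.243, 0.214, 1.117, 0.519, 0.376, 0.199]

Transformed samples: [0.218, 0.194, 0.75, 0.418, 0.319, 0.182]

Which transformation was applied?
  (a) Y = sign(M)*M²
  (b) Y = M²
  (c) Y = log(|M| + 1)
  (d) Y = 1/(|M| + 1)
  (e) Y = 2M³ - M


Checking option (c) Y = log(|M| + 1):
  M = 0.243 -> Y = 0.218 ✓
  M = 0.214 -> Y = 0.194 ✓
  M = 1.117 -> Y = 0.75 ✓
All samples match this transformation.

(c) log(|M| + 1)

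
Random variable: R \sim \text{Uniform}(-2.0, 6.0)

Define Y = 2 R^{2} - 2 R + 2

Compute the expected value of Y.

E[Y] = 2*E[R²] - 2*E[R] + 2
E[R] = 2
E[R²] = Var(R) + (E[R])² = 5.3333333 + 4 = 9.3333333
E[Y] = 2*9.3333333 - 2*2 + 2 = 16.666667

16.666667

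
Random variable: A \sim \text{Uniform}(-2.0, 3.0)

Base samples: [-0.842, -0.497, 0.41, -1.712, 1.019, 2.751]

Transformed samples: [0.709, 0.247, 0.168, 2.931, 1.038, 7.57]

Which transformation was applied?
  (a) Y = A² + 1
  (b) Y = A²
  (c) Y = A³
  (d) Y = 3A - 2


Checking option (b) Y = A²:
  A = -0.842 -> Y = 0.709 ✓
  A = -0.497 -> Y = 0.247 ✓
  A = 0.41 -> Y = 0.168 ✓
All samples match this transformation.

(b) A²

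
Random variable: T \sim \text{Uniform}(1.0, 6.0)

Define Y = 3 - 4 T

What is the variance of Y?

For Y = aT + b: Var(Y) = a² * Var(T)
Var(T) = (6 - 1)^2/12 = 2.0833333
Var(Y) = (-4)² * 2.0833333 = 16 * 2.0833333 = 33.333333

33.333333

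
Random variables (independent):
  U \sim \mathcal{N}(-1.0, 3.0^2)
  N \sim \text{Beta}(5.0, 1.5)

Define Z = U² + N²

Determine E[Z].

E[Z] = E[U²] + E[N²]
E[U²] = Var(U) + E[U]² = 9 + 1 = 10
E[N²] = Var(N) + E[N]² = 0.023668639 + 0.59171598 = 0.61538462
E[Z] = 10 + 0.61538462 = 10.615385

10.615385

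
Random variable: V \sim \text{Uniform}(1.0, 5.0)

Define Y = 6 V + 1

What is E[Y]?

For Y = 6V + 1:
E[Y] = 6 * E[V] + 1
E[V] = (1 + 5)/2 = 3
E[Y] = 6 * 3 + 1 = 19

19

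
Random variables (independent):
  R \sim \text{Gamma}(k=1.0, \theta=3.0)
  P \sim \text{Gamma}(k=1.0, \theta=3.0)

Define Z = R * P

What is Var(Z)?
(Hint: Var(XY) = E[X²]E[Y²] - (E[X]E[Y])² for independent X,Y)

Var(XY) = E[X²]E[Y²] - (E[X]E[Y])²
E[R] = 3, Var(R) = 9
E[P] = 3, Var(P) = 9
E[R²] = 9 + 3² = 18
E[P²] = 9 + 3² = 18
Var(Z) = 18*18 - (3*3)²
= 324 - 81 = 243

243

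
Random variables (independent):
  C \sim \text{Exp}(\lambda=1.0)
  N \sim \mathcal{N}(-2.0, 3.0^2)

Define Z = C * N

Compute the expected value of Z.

For independent RVs: E[XY] = E[X]*E[Y]
E[C] = 1
E[N] = -2
E[Z] = 1 * (-2) = -2

-2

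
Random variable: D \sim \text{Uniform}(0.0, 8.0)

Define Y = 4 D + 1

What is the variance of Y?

For Y = aD + b: Var(Y) = a² * Var(D)
Var(D) = (8 - 0)^2/12 = 5.3333333
Var(Y) = 4² * 5.3333333 = 16 * 5.3333333 = 85.333333

85.333333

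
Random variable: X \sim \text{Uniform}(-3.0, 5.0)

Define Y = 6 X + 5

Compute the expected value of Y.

For Y = 6X + 5:
E[Y] = 6 * E[X] + 5
E[X] = (-3 + 5)/2 = 1
E[Y] = 6 * 1 + 5 = 11

11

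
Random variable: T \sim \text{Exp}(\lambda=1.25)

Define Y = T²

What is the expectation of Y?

Using E[X²] = Var(X) + (E[X])²:
E[T] = 0.8
Var(T) = 1/1.25^2 = 0.64
E[T²] = 0.64 + 0.8² = 0.64 + 0.64 = 1.28

1.28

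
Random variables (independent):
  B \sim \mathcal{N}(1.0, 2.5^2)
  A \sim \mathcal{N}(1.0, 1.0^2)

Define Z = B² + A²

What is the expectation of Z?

E[Z] = E[B²] + E[A²]
E[B²] = Var(B) + E[B]² = 6.25 + 1 = 7.25
E[A²] = Var(A) + E[A]² = 1 + 1 = 2
E[Z] = 7.25 + 2 = 9.25

9.25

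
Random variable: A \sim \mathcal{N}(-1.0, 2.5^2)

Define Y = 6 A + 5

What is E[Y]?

For Y = 6A + 5:
E[Y] = 6 * E[A] + 5
E[A] = -1.0 = -1
E[Y] = 6 * (-1) + 5 = -1

-1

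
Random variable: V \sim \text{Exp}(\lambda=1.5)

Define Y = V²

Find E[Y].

E[V²] = Var(V) + (E[V])² = 0.44444444 + 0.44444444 = 0.88888889

0.88888889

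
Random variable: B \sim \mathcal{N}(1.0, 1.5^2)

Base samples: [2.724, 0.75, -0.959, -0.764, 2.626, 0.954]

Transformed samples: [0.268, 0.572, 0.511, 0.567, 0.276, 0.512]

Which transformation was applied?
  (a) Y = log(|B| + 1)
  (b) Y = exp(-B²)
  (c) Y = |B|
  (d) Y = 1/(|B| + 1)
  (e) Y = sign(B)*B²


Checking option (d) Y = 1/(|B| + 1):
  B = 2.724 -> Y = 0.268 ✓
  B = 0.75 -> Y = 0.572 ✓
  B = -0.959 -> Y = 0.511 ✓
All samples match this transformation.

(d) 1/(|B| + 1)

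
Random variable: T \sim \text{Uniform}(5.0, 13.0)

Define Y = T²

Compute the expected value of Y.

Using E[X²] = Var(X) + (E[X])²:
E[T] = 9
Var(T) = (13 - 5)^2/12 = 5.3333333
E[T²] = 5.3333333 + 9² = 5.3333333 + 81 = 86.333333

86.333333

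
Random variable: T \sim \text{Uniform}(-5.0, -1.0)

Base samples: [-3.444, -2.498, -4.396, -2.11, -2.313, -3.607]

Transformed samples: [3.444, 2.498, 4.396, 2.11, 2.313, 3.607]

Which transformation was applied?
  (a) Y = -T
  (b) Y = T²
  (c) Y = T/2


Checking option (a) Y = -T:
  T = -3.444 -> Y = 3.444 ✓
  T = -2.498 -> Y = 2.498 ✓
  T = -4.396 -> Y = 4.396 ✓
All samples match this transformation.

(a) -T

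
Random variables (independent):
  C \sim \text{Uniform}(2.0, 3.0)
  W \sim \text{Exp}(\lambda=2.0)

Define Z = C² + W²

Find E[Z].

E[Z] = E[C²] + E[W²]
E[C²] = Var(C) + E[C]² = 0.083333333 + 6.25 = 6.3333333
E[W²] = Var(W) + E[W]² = 0.25 + 0.25 = 0.5
E[Z] = 6.3333333 + 0.5 = 6.8333333

6.8333333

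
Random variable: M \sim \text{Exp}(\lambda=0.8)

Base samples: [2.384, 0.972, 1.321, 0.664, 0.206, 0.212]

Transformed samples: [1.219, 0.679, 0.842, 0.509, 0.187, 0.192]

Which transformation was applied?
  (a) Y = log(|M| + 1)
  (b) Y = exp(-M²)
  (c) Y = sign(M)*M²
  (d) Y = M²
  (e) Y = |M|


Checking option (a) Y = log(|M| + 1):
  M = 2.384 -> Y = 1.219 ✓
  M = 0.972 -> Y = 0.679 ✓
  M = 1.321 -> Y = 0.842 ✓
All samples match this transformation.

(a) log(|M| + 1)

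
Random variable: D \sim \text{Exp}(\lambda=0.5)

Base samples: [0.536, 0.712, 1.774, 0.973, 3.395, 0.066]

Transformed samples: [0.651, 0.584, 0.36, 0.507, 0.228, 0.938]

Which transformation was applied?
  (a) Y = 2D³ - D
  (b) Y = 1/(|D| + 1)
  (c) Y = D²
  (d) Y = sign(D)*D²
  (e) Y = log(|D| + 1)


Checking option (b) Y = 1/(|D| + 1):
  D = 0.536 -> Y = 0.651 ✓
  D = 0.712 -> Y = 0.584 ✓
  D = 1.774 -> Y = 0.36 ✓
All samples match this transformation.

(b) 1/(|D| + 1)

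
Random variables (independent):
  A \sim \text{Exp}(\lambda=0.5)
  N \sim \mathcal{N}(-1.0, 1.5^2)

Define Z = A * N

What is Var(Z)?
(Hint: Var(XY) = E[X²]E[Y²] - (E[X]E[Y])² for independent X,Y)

Var(XY) = E[X²]E[Y²] - (E[X]E[Y])²
E[A] = 2, Var(A) = 4
E[N] = -1, Var(N) = 2.25
E[A²] = 4 + 2² = 8
E[N²] = 2.25 + (-1)² = 3.25
Var(Z) = 8*3.25 - (2*(-1))²
= 26 - 4 = 22

22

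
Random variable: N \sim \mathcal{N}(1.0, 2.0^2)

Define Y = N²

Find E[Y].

E[N²] = Var(N) + (E[N])² = 4 + 1 = 5

5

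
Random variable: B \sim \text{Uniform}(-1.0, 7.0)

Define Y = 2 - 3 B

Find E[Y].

For Y = -3B + 2:
E[Y] = -3 * E[B] + 2
E[B] = (-1 + 7)/2 = 3
E[Y] = -3 * 3 + 2 = -7

-7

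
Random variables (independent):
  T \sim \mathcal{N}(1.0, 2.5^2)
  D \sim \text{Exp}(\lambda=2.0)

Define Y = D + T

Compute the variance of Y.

For independent RVs: Var(aX + bY) = a²Var(X) + b²Var(Y)
Var(T) = 6.25
Var(D) = 0.25
Var(Y) = 1²*6.25 + 1²*0.25
= 1*6.25 + 1*0.25 = 6.5

6.5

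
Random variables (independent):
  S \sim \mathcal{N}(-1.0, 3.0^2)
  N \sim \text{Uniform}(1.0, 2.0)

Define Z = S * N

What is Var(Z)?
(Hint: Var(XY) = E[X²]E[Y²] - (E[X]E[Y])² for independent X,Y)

Var(XY) = E[X²]E[Y²] - (E[X]E[Y])²
E[S] = -1, Var(S) = 9
E[N] = 1.5, Var(N) = 0.083333333
E[S²] = 9 + (-1)² = 10
E[N²] = 0.083333333 + 1.5² = 2.3333333
Var(Z) = 10*2.3333333 - (-1*1.5)²
= 23.333333 - 2.25 = 21.083333

21.083333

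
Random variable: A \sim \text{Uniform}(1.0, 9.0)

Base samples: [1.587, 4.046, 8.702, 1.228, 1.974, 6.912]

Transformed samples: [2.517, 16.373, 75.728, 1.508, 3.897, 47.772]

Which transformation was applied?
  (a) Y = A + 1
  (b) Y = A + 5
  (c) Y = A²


Checking option (c) Y = A²:
  A = 1.587 -> Y = 2.517 ✓
  A = 4.046 -> Y = 16.373 ✓
  A = 8.702 -> Y = 75.728 ✓
All samples match this transformation.

(c) A²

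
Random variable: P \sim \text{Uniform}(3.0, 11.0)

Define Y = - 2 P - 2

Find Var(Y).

For Y = aP + b: Var(Y) = a² * Var(P)
Var(P) = (11 - 3)^2/12 = 5.3333333
Var(Y) = (-2)² * 5.3333333 = 4 * 5.3333333 = 21.333333

21.333333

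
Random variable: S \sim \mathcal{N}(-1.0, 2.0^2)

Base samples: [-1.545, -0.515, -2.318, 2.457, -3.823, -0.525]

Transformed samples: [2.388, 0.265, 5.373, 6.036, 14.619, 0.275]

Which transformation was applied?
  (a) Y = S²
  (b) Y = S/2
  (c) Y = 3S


Checking option (a) Y = S²:
  S = -1.545 -> Y = 2.388 ✓
  S = -0.515 -> Y = 0.265 ✓
  S = -2.318 -> Y = 5.373 ✓
All samples match this transformation.

(a) S²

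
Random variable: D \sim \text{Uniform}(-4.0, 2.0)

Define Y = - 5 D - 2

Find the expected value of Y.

For Y = -5D - 2:
E[Y] = -5 * E[D] - 2
E[D] = (-4 + 2)/2 = -1
E[Y] = -5 * (-1) - 2 = 3

3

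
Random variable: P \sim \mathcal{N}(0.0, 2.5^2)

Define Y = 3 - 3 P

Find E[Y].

For Y = -3P + 3:
E[Y] = -3 * E[P] + 3
E[P] = 0.0 = 0
E[Y] = -3 * 0 + 3 = 3

3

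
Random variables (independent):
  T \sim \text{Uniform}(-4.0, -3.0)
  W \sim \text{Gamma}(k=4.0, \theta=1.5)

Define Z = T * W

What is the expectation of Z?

For independent RVs: E[XY] = E[X]*E[Y]
E[T] = -3.5
E[W] = 6
E[Z] = -3.5 * 6 = -21

-21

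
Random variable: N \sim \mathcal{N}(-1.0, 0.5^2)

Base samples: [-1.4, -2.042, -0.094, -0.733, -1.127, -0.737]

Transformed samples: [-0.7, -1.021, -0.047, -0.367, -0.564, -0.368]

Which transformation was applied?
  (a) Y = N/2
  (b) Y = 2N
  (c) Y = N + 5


Checking option (a) Y = N/2:
  N = -1.4 -> Y = -0.7 ✓
  N = -2.042 -> Y = -1.021 ✓
  N = -0.094 -> Y = -0.047 ✓
All samples match this transformation.

(a) N/2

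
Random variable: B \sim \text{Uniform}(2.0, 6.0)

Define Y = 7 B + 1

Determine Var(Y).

For Y = aB + b: Var(Y) = a² * Var(B)
Var(B) = (6 - 2)^2/12 = 1.3333333
Var(Y) = 7² * 1.3333333 = 49 * 1.3333333 = 65.333333

65.333333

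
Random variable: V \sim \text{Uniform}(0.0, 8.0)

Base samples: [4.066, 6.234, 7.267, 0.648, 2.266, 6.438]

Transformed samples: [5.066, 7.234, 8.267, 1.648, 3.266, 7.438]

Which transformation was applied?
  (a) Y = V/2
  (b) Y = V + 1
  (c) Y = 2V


Checking option (b) Y = V + 1:
  V = 4.066 -> Y = 5.066 ✓
  V = 6.234 -> Y = 7.234 ✓
  V = 7.267 -> Y = 8.267 ✓
All samples match this transformation.

(b) V + 1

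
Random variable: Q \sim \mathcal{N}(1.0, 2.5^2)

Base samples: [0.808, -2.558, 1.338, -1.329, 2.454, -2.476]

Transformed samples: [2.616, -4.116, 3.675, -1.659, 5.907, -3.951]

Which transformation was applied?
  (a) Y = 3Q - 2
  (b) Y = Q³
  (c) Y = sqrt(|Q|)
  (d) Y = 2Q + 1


Checking option (d) Y = 2Q + 1:
  Q = 0.808 -> Y = 2.616 ✓
  Q = -2.558 -> Y = -4.116 ✓
  Q = 1.338 -> Y = 3.675 ✓
All samples match this transformation.

(d) 2Q + 1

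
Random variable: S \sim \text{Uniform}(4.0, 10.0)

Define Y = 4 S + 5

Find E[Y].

For Y = 4S + 5:
E[Y] = 4 * E[S] + 5
E[S] = (4 + 10)/2 = 7
E[Y] = 4 * 7 + 5 = 33

33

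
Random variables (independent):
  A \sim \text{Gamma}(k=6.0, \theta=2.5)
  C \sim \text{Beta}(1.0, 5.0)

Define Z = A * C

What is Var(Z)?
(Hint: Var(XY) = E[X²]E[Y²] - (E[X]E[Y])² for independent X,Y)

Var(XY) = E[X²]E[Y²] - (E[X]E[Y])²
E[A] = 15, Var(A) = 37.5
E[C] = 0.16666667, Var(C) = 0.01984127
E[A²] = 37.5 + 15² = 262.5
E[C²] = 0.01984127 + 0.16666667² = 0.047619048
Var(Z) = 262.5*0.047619048 - (15*0.16666667)²
= 12.5 - 6.25 = 6.25

6.25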